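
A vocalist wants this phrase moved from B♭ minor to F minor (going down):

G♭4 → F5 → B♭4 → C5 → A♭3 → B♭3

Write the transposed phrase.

Db4 C5 F4 G4 Eb3 F3

From B♭ down to F is a perfect fourth; apply that to each pitch.
Gb4 to Db4
F5 to C5
Bb4 to F4
C5 to G4
Ab3 to Eb3
Bb3 to F3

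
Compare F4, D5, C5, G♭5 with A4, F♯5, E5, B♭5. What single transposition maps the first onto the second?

up a major third

Take the first pair: F4 → A4. F to A spans 3 letter names, so the interval is some kind of third.
F4 to A4 is 4 semitones, which makes it a major third; the second version is higher, so the direction is up.
Checking another pair — Gb5 → Bb5 — gives the same interval.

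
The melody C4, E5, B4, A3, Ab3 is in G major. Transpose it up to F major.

G major to F major up is a minor seventh, so every note moves up by that interval.
C4 -> Bb4
E5 -> D6
B4 -> A5
A3 -> G4
Ab3 -> Gb4

Bb4 D6 A5 G4 Gb4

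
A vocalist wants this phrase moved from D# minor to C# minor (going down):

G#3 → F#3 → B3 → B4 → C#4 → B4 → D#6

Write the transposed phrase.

D# minor to C# minor down is a major second, so every note moves down by that interval.
G#3 to F#3
F#3 to E3
B3 to A3
B4 to A4
C#4 to B3
B4 to A4
D#6 to C#6

F#3 E3 A3 A4 B3 A4 C#6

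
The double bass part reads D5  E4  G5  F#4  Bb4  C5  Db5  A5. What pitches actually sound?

D4 E3 G4 F#3 Bb3 C4 Db4 A4

Written C4 on the double bass sounds as C3, a perfect octave lower; apply that shift to every note.
D5 gives D4
E4 gives E3
G5 gives G4
F#4 gives F#3
Bb4 gives Bb3
C5 gives C4
Db5 gives Db4
A5 gives A4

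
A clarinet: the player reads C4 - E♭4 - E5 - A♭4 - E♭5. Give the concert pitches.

The A clarinet sounds a minor third below written, so transpose each written note down a minor third.
C4 -> A3
Eb4 -> C4
E5 -> C#5
Ab4 -> F4
Eb5 -> C5

A3 C4 C#5 F4 C5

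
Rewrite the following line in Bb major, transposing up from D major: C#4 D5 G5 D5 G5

D major to Bb major up is a minor sixth, so every note moves up by that interval.
C#4 → A4
D5 → Bb5
G5 → Eb6
D5 → Bb5
G5 → Eb6

A4 Bb5 Eb6 Bb5 Eb6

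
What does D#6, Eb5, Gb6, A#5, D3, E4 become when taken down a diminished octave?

D##5 E4 G5 A##4 D#2 E#3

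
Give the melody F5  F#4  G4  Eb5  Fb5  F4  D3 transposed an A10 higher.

A#6 A##5 B#5 G#6 A6 A#5 F##4

An augmented tenth up from F5 gives A#6.
An augmented tenth up from F#4 gives A##5.
G4: a tenth up reaches B, and 17 semitones makes it B#5.
Eb5: a tenth up reaches G, and 17 semitones makes it G#6.
Fb5 up an augmented tenth is A6.
F4 up an augmented tenth is A#5.
An augmented tenth up from D3 gives F##4.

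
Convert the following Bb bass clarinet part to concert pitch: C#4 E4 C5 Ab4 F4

B2 D3 Bb3 Gb3 Eb3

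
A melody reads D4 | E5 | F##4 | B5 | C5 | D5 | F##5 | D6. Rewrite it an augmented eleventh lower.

D4: an eleventh down reaches A, and 18 semitones makes it Ab2.
An augmented eleventh down from E5 gives Bb3.
F##4: an eleventh down reaches C, and 18 semitones makes it C#3.
B5: an eleventh down reaches F, and 18 semitones makes it F4.
C5 down an augmented eleventh is Gb3.
D5 down an augmented eleventh is Ab3.
F##5 down an augmented eleventh is C#4.
D6: an eleventh down reaches A, and 18 semitones makes it Ab4.

Ab2 Bb3 C#3 F4 Gb3 Ab3 C#4 Ab4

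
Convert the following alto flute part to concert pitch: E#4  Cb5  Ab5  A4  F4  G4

B#3 Gb4 Eb5 E4 C4 D4

The alto flute sounds a perfect fourth below written, so transpose each written note down a perfect fourth.
E#4 becomes B#3
Cb5 becomes Gb4
Ab5 becomes Eb5
A4 becomes E4
F4 becomes C4
G4 becomes D4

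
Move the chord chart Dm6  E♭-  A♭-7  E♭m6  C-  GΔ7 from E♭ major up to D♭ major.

E♭ major up to D♭ major is a minor seventh; each chord root moves by that interval while the quality stays the same.
Dm6: root D up a minor seventh → C, giving Cm6.
E♭-: root E♭ up a minor seventh → Db, giving Db-.
A♭-7: root A♭ up a minor seventh → Gb, giving Gb-7.
E♭m6: root E♭ up a minor seventh → Db, giving Dbm6.
C-: root C up a minor seventh → Bb, giving Bb-.
GΔ7: root G up a minor seventh → F, giving FΔ7.

Cm6 Db- Gb-7 Dbm6 Bb- FΔ7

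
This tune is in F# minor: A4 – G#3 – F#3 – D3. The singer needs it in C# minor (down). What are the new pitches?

E4 D#3 C#3 A2

From F# down to C# is a perfect fourth; apply that to each pitch.
A4 gives E4
G#3 gives D#3
F#3 gives C#3
D3 gives A2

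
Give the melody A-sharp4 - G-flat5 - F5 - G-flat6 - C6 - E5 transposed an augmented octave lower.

A3 Gbb4 Fb4 Gbb5 Cb5 Eb4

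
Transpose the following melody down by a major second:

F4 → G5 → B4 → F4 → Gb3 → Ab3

Eb4 F5 A4 Eb4 Fb3 Gb3

F4 gives Eb4
G5 gives F5
B4 gives A4
F4 gives Eb4
Gb3 gives Fb3
Ab3 gives Gb3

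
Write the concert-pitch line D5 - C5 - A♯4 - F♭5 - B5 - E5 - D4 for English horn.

Written C4 sounds as F3 on the English horn, so concert pitches are written a perfect fifth up.
D5 becomes A5
C5 becomes G5
A#4 becomes E#5
Fb5 becomes Cb6
B5 becomes F#6
E5 becomes B5
D4 becomes A4

A5 G5 E#5 Cb6 F#6 B5 A4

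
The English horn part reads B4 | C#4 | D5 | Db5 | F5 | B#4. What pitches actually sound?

E4 F#3 G4 Gb4 Bb4 E#4

The English horn sounds a perfect fifth below written, so transpose each written note down a perfect fifth.
B4 becomes E4
C#4 becomes F#3
D5 becomes G4
Db5 becomes Gb4
F5 becomes Bb4
B#4 becomes E#4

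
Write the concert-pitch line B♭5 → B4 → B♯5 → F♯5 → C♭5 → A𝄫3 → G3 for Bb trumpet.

The Bb trumpet sounds a major second below written, so the written part must be a major second above concert — transpose each note up.
Bb5 to C6
B4 to C#5
B#5 to C##6
F#5 to G#5
Cb5 to Db5
Abb3 to Bbb3
G3 to A3

C6 C#5 C##6 G#5 Db5 Bbb3 A3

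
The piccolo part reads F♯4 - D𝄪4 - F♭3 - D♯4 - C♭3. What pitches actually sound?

The piccolo sounds a perfect octave above written, so transpose each written note up a perfect octave.
F#4 gives F#5
D##4 gives D##5
Fb3 gives Fb4
D#4 gives D#5
Cb3 gives Cb4

F#5 D##5 Fb4 D#5 Cb4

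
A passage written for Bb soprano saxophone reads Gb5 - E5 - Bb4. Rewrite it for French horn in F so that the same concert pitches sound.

Cb6 A5 Eb5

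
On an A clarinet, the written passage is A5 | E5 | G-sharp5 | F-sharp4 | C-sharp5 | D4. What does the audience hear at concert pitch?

F#5 C#5 E#5 D#4 A#4 B3

Written C4 on the A clarinet sounds as A3, a minor third lower; apply that shift to every note.
A5 -> F#5
E5 -> C#5
G#5 -> E#5
F#4 -> D#4
C#5 -> A#4
D4 -> B3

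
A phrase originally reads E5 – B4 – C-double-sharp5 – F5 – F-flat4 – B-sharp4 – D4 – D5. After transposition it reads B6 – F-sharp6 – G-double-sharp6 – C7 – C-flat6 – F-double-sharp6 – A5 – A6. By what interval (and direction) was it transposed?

up a perfect twelfth

Take the first pair: E5 → B6. E to B spans 12 letter names, so the interval is some kind of twelfth.
E5 to B6 is 19 semitones, which makes it a perfect twelfth; the second version is higher, so the direction is up.
Checking another pair — D5 → A6 — gives the same interval.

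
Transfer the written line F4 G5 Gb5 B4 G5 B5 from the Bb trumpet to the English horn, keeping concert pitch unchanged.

Bb4 C6 Cb6 E5 C6 E6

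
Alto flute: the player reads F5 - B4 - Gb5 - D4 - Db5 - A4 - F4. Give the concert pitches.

C5 F#4 Db5 A3 Ab4 E4 C4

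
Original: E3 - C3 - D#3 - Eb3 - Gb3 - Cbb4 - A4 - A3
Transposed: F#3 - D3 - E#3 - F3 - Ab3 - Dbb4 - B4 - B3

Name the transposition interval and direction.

up a major second

Take the first pair: E3 → F#3. E to F spans 2 letter names, so the interval is some kind of second.
E3 to F#3 is 2 semitones, which makes it a major second; the second version is higher, so the direction is up.
Checking another pair — A3 → B3 — gives the same interval.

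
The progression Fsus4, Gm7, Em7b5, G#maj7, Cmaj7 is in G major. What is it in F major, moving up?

Ebsus4 Fm7 Dm7b5 F#maj7 Bbmaj7

G major up to F major is a minor seventh; each chord root moves by that interval while the quality stays the same.
Fsus4: root F up a minor seventh → Eb, giving Ebsus4.
Gm7: root G up a minor seventh → F, giving Fm7.
Em7b5: root E up a minor seventh → D, giving Dm7b5.
G#maj7: root G# up a minor seventh → F#, giving F#maj7.
Cmaj7: root C up a minor seventh → Bb, giving Bbmaj7.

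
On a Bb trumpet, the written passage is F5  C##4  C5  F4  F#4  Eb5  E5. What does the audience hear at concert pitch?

The Bb trumpet sounds a major second below written, so transpose each written note down a major second.
F5 to Eb5
C##4 to B#3
C5 to Bb4
F4 to Eb4
F#4 to E4
Eb5 to Db5
E5 to D5

Eb5 B#3 Bb4 Eb4 E4 Db5 D5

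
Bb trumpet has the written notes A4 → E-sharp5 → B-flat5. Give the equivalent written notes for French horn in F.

D5 A#5 Eb6

First find concert pitch: the Bb trumpet sounds a major second below written, so A4 E-sharp5 B-flat5 sounds G4 D#5 Ab5.
Then write for French horn in F: it sounds a perfect fifth below written, so the part must be a perfect fifth above concert.
G4 → D5
D#5 → A#5
Ab5 → Eb6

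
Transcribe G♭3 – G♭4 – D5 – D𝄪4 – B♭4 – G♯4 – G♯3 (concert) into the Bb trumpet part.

Ab3 Ab4 E5 E##4 C5 A#4 A#3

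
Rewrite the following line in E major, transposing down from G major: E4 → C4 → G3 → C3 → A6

C#4 A3 E3 A2 F#6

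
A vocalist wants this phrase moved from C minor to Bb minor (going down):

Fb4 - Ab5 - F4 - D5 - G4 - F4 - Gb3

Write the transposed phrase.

C minor to Bb minor down is a major second, so every note moves down by that interval.
Fb4 -> Ebb4
Ab5 -> Gb5
F4 -> Eb4
D5 -> C5
G4 -> F4
F4 -> Eb4
Gb3 -> Fb3

Ebb4 Gb5 Eb4 C5 F4 Eb4 Fb3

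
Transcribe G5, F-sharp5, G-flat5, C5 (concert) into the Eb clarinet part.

E5 D#5 Eb5 A4

The Eb clarinet sounds a minor third above written, so the written part must be a minor third below concert — transpose each note down.
G5 becomes E5
F#5 becomes D#5
Gb5 becomes Eb5
C5 becomes A4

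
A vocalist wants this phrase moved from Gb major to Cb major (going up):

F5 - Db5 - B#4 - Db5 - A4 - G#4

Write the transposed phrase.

Bb5 Gb5 E#5 Gb5 D5 C#5

From Gb up to Cb is a perfect fourth; apply that to each pitch.
F5 to Bb5
Db5 to Gb5
B#4 to E#5
Db5 to Gb5
A4 to D5
G#4 to C#5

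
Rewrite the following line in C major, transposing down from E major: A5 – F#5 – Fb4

E major to C major down is a major third, so every note moves down by that interval.
A5 → F5
F#5 → D5
Fb4 → Dbb4

F5 D5 Dbb4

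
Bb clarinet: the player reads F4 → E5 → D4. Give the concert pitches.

Eb4 D5 C4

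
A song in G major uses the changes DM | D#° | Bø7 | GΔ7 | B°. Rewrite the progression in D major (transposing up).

AM A#° F#ø7 DΔ7 F#°

G major up to D major is a perfect fifth; each chord root moves by that interval while the quality stays the same.
DM: root D up a perfect fifth → A, giving AM.
D#°: root D# up a perfect fifth → A#, giving A#°.
Bø7: root B up a perfect fifth → F#, giving F#ø7.
GΔ7: root G up a perfect fifth → D, giving DΔ7.
B°: root B up a perfect fifth → F#, giving F#°.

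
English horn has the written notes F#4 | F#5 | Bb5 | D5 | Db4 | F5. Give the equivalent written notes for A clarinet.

D4 D5 Gb5 Bb4 Bbb3 Db5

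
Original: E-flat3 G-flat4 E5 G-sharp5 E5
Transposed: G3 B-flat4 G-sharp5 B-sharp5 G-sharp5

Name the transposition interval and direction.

up a major third

Take the first pair: Eb3 → G3. E to G spans 3 letter names, so the interval is some kind of third.
Eb3 to G3 is 4 semitones, which makes it a major third; the second version is higher, so the direction is up.
Checking another pair — E5 → G#5 — gives the same interval.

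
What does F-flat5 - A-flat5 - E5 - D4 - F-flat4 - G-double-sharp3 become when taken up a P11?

Bbb6 Db7 A6 G5 Bbb5 C##5

A perfect eleventh up from Fb5 gives Bbb6.
A perfect eleventh up from Ab5 gives Db7.
A perfect eleventh up from E5 gives A6.
D4: an eleventh up reaches G, and 17 semitones makes it G5.
A perfect eleventh up from Fb4 gives Bbb5.
G##3 up a perfect eleventh is C##5.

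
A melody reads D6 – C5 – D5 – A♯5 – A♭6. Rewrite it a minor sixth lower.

F#5 E4 F#4 C##5 C6

A minor sixth down from D6 gives F#5.
A minor sixth down from C5 gives E4.
D5 down a minor sixth is F#4.
A#5: a sixth down reaches C, and 8 semitones makes it C##5.
Ab6 down a minor sixth is C6.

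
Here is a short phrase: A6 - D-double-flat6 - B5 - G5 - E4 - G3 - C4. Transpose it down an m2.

G#6 Cb6 A#5 F#5 D#4 F#3 B3

A6 down a minor second is G#6.
A minor second down from Dbb6 gives Cb6.
A minor second down from B5 gives A#5.
G5 down a minor second is F#5.
E4 down a minor second is D#4.
A minor second down from G3 gives F#3.
C4 down a minor second is B3.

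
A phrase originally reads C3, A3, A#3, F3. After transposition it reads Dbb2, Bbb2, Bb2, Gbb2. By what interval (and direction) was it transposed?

down an augmented seventh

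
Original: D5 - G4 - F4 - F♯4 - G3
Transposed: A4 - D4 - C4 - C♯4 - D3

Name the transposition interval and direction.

Take the first pair: D5 → A4. D to A spans 4 letter names, so the interval is some kind of fourth.
A4 to D5 is 5 semitones, which makes it a perfect fourth; the second version is lower, so the direction is down.
Checking another pair — G3 → D3 — gives the same interval.

down a perfect fourth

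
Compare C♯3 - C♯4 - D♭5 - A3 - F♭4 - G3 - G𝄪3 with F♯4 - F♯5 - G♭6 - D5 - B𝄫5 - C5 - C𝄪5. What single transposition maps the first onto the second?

up a perfect eleventh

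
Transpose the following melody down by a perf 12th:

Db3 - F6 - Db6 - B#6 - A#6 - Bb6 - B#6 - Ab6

Gb1 Bb4 Gb4 E#5 D#5 Eb5 E#5 Db5

Db3 down a perfect twelfth is Gb1.
F6: a twelfth down reaches B, and 19 semitones makes it Bb4.
Db6: a twelfth down reaches G, and 19 semitones makes it Gb4.
B#6: a twelfth down reaches E, and 19 semitones makes it E#5.
A#6: a twelfth down reaches D, and 19 semitones makes it D#5.
A perfect twelfth down from Bb6 gives Eb5.
B#6: a twelfth down reaches E, and 19 semitones makes it E#5.
Ab6 down a perfect twelfth is Db5.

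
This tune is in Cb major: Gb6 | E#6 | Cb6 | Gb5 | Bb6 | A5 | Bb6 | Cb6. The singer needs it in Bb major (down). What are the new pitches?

Cb major to Bb major down is a minor second, so every note moves down by that interval.
Gb6 to F6
E#6 to D##6
Cb6 to Bb5
Gb5 to F5
Bb6 to A6
A5 to G#5
Bb6 to A6
Cb6 to Bb5

F6 D##6 Bb5 F5 A6 G#5 A6 Bb5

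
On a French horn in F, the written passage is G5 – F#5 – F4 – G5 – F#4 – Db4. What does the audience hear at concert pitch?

C5 B4 Bb3 C5 B3 Gb3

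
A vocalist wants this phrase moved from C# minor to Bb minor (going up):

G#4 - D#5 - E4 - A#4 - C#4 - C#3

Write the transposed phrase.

From C# up to Bb is a diminished seventh; apply that to each pitch.
G#4 -> F5
D#5 -> C6
E4 -> Db5
A#4 -> G5
C#4 -> Bb4
C#3 -> Bb3

F5 C6 Db5 G5 Bb4 Bb3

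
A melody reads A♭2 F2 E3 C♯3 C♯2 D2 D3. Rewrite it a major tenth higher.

Ab2: a tenth up reaches C, and 16 semitones makes it C4.
A major tenth up from F2 gives A3.
E3: a tenth up reaches G, and 16 semitones makes it G#4.
C#3: a tenth up reaches E, and 16 semitones makes it E#4.
A major tenth up from C#2 gives E#3.
D2 up a major tenth is F#3.
D3: a tenth up reaches F, and 16 semitones makes it F#4.

C4 A3 G#4 E#4 E#3 F#3 F#4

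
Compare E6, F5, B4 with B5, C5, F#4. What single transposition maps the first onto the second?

down a perfect fourth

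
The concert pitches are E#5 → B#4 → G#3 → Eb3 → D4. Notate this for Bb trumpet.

The Bb trumpet sounds a major second below written, so the written part must be a major second above concert — transpose each note up.
E#5 to F##5
B#4 to C##5
G#3 to A#3
Eb3 to F3
D4 to E4

F##5 C##5 A#3 F3 E4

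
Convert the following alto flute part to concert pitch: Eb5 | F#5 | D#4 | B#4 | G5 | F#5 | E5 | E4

The alto flute sounds a perfect fourth below written, so transpose each written note down a perfect fourth.
Eb5 → Bb4
F#5 → C#5
D#4 → A#3
B#4 → F##4
G5 → D5
F#5 → C#5
E5 → B4
E4 → B3

Bb4 C#5 A#3 F##4 D5 C#5 B4 B3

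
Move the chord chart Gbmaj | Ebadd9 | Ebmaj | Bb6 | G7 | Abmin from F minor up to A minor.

F minor up to A minor is a major third; each chord root moves by that interval while the quality stays the same.
Gbmaj: root Gb up a major third → Bb, giving Bbmaj.
Ebadd9: root Eb up a major third → G, giving Gadd9.
Ebmaj: root Eb up a major third → G, giving Gmaj.
Bb6: root Bb up a major third → D, giving D6.
G7: root G up a major third → B, giving B7.
Abmin: root Ab up a major third → C, giving Cmin.

Bbmaj Gadd9 Gmaj D6 B7 Cmin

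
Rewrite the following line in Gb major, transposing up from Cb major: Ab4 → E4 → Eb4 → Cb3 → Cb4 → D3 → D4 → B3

Eb5 B4 Bb4 Gb3 Gb4 A3 A4 F#4

Cb major to Gb major up is a perfect fifth, so every note moves up by that interval.
Ab4 becomes Eb5
E4 becomes B4
Eb4 becomes Bb4
Cb3 becomes Gb3
Cb4 becomes Gb4
D3 becomes A3
D4 becomes A4
B3 becomes F#4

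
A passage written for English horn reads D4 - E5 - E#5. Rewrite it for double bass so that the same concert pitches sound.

G4 A5 A#5

First find concert pitch: the English horn sounds a perfect fifth below written, so D4 E5 E#5 sounds G3 A4 A#4.
Then write for double bass: it sounds a perfect octave below written, so the part must be a perfect octave above concert.
G3 → G4
A4 → A5
A#4 → A#5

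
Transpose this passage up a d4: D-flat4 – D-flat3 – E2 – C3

Gbb4 Gbb3 Ab2 Fb3

Db4 → Gbb4
Db3 → Gbb3
E2 → Ab2
C3 → Fb3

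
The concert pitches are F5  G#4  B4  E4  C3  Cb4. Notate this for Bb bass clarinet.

G6 A#5 C#6 F#5 D4 Db5

Written C4 sounds as Bb2 on the Bb bass clarinet, so concert pitches are written a major ninth up.
F5 to G6
G#4 to A#5
B4 to C#6
E4 to F#5
C3 to D4
Cb4 to Db5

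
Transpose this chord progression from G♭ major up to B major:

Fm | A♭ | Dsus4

A#m C# F##sus4

G♭ major up to B major is an augmented third; each chord root moves by that interval while the quality stays the same.
Fm: root F up an augmented third → A#, giving A#m.
A♭: root A♭ up an augmented third → C#, giving C#.
Dsus4: root D up an augmented third → F##, giving F##sus4.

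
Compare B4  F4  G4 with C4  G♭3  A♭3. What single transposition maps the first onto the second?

down a major seventh

Take the first pair: B4 → C4. B to C spans 7 letter names, so the interval is some kind of seventh.
C4 to B4 is 11 semitones, which makes it a major seventh; the second version is lower, so the direction is down.
Checking another pair — G4 → Ab3 — gives the same interval.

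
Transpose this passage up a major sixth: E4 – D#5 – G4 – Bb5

E4 gives C#5
D#5 gives B#5
G4 gives E5
Bb5 gives G6

C#5 B#5 E5 G6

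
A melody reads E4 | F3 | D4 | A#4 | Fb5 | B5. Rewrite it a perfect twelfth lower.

A2 Bb1 G2 D#3 Bbb3 E4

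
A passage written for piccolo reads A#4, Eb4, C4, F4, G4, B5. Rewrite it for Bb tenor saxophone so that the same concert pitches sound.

First find concert pitch: the piccolo sounds a perfect octave above written, so A#4 Eb4 C4 F4 G4 B5 sounds A#5 Eb5 C5 F5 G5 B6.
Then write for Bb tenor saxophone: it sounds a major ninth below written, so the part must be a major ninth above concert.
A#5 → B#6
Eb5 → F6
C5 → D6
F5 → G6
G5 → A6
B6 → C#8

B#6 F6 D6 G6 A6 C#8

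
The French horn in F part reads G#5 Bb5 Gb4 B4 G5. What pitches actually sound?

Written C4 on the French horn in F sounds as F3, a perfect fifth lower; apply that shift to every note.
G#5 gives C#5
Bb5 gives Eb5
Gb4 gives Cb4
B4 gives E4
G5 gives C5

C#5 Eb5 Cb4 E4 C5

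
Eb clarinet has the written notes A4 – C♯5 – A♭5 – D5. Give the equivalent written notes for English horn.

G5 B5 Gb6 C6

First find concert pitch: the Eb clarinet sounds a minor third above written, so A4 C♯5 A♭5 D5 sounds C5 E5 Cb6 F5.
Then write for English horn: it sounds a perfect fifth below written, so the part must be a perfect fifth above concert.
C5 → G5
E5 → B5
Cb6 → Gb6
F5 → C6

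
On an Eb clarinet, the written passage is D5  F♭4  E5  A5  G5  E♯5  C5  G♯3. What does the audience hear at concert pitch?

F5 Abb4 G5 C6 Bb5 G#5 Eb5 B3

The Eb clarinet sounds a minor third above written, so transpose each written note up a minor third.
D5 -> F5
Fb4 -> Abb4
E5 -> G5
A5 -> C6
G5 -> Bb5
E#5 -> G#5
C5 -> Eb5
G#3 -> B3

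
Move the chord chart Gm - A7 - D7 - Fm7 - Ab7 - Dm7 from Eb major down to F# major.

A#m B#7 E#7 G#m7 B7 E#m7

Eb major down to F# major is a diminished seventh; each chord root moves by that interval while the quality stays the same.
Gm: root G down a diminished seventh → A#, giving A#m.
A7: root A down a diminished seventh → B#, giving B#7.
D7: root D down a diminished seventh → E#, giving E#7.
Fm7: root F down a diminished seventh → G#, giving G#m7.
Ab7: root Ab down a diminished seventh → B, giving B7.
Dm7: root D down a diminished seventh → E#, giving E#m7.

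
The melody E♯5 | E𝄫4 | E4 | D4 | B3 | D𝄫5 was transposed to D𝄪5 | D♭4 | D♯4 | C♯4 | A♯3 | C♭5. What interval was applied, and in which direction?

down a minor second

From E#5 to D##5 is 2 letter names — a second of some quality.
D##5 to E#5 is 1 semitone, which makes it a minor second; the second version is lower, so the direction is down.
Checking another pair — Dbb5 → Cb5 — gives the same interval.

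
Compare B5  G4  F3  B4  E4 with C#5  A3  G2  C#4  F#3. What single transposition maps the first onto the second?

down a minor seventh

Take the first pair: B5 → C#5. B to C spans 7 letter names, so the interval is some kind of seventh.
C#5 to B5 is 10 semitones, which makes it a minor seventh; the second version is lower, so the direction is down.
Checking another pair — E4 → F#3 — gives the same interval.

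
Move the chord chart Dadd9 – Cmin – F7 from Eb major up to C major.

Eb major up to C major is a major sixth; each chord root moves by that interval while the quality stays the same.
Dadd9: root D up a major sixth → B, giving Badd9.
Cmin: root C up a major sixth → A, giving Amin.
F7: root F up a major sixth → D, giving D7.

Badd9 Amin D7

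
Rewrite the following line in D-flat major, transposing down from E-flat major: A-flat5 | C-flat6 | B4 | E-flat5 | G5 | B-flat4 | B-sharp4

Gb5 Bbb5 A4 Db5 F5 Ab4 A#4

From E-flat down to D-flat is a major second; apply that to each pitch.
Ab5 → Gb5
Cb6 → Bbb5
B4 → A4
Eb5 → Db5
G5 → F5
Bb4 → Ab4
B#4 → A#4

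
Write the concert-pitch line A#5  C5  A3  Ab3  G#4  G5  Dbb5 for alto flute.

D#6 F5 D4 Db4 C#5 C6 Gbb5

The alto flute sounds a perfect fourth below written, so the written part must be a perfect fourth above concert — transpose each note up.
A#5 to D#6
C5 to F5
A3 to D4
Ab3 to Db4
G#4 to C#5
G5 to C6
Dbb5 to Gbb5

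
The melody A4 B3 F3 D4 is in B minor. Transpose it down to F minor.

Eb4 F3 Cb3 Ab3

B minor to F minor down is an augmented fourth, so every note moves down by that interval.
A4 to Eb4
B3 to F3
F3 to Cb3
D4 to Ab3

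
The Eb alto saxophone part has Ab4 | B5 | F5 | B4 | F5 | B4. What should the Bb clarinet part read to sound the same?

First find concert pitch: the Eb alto saxophone sounds a major sixth below written, so Ab4 B5 F5 B4 F5 B4 sounds Cb4 D5 Ab4 D4 Ab4 D4.
Then write for Bb clarinet: it sounds a major second below written, so the part must be a major second above concert.
Cb4 → Db4
D5 → E5
Ab4 → Bb4
D4 → E4
Ab4 → Bb4
D4 → E4

Db4 E5 Bb4 E4 Bb4 E4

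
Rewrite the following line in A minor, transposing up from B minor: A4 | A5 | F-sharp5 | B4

G5 G6 E6 A5

B minor to A minor up is a minor seventh, so every note moves up by that interval.
A4 → G5
A5 → G6
F#5 → E6
B4 → A5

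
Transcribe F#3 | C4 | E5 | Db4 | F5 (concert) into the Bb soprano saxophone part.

G#3 D4 F#5 Eb4 G5

Written C4 sounds as Bb3 on the Bb soprano saxophone, so concert pitches are written a major second up.
F#3 → G#3
C4 → D4
E5 → F#5
Db4 → Eb4
F5 → G5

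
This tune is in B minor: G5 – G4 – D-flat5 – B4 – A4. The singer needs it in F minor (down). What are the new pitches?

Db5 Db4 Abb4 F4 Eb4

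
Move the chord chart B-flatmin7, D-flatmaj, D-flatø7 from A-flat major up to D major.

Emin7 Gmaj Gø7

A-flat major up to D major is an augmented fourth; each chord root moves by that interval while the quality stays the same.
B-flatmin7: root B-flat up an augmented fourth → E, giving Emin7.
D-flatmaj: root D-flat up an augmented fourth → G, giving Gmaj.
D-flatø7: root D-flat up an augmented fourth → G, giving Gø7.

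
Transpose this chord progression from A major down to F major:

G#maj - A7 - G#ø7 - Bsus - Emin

Emaj F7 Eø7 Gsus Cmin

A major down to F major is a major third; each chord root moves by that interval while the quality stays the same.
G#maj: root G# down a major third → E, giving Emaj.
A7: root A down a major third → F, giving F7.
G#ø7: root G# down a major third → E, giving Eø7.
Bsus: root B down a major third → G, giving Gsus.
Emin: root E down a major third → C, giving Cmin.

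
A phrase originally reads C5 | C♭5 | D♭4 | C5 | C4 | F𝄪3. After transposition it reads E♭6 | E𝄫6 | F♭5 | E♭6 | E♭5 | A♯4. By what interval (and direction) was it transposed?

up a minor tenth

From C5 to Eb6 is 10 letter names — a tenth of some quality.
C5 to Eb6 is 15 semitones, which makes it a minor tenth; the second version is higher, so the direction is up.
Checking another pair — F##3 → A#4 — gives the same interval.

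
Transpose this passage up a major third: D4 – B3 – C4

A major third up from D4 gives F#4.
B3: a third up reaches D, and 4 semitones makes it D#4.
C4: a third up reaches E, and 4 semitones makes it E4.

F#4 D#4 E4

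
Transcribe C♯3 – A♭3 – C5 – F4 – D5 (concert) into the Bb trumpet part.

D#3 Bb3 D5 G4 E5

Written C4 sounds as Bb3 on the Bb trumpet, so concert pitches are written a major second up.
C#3 -> D#3
Ab3 -> Bb3
C5 -> D5
F4 -> G4
D5 -> E5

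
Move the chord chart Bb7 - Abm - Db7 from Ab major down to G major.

A7 Gm C7

Ab major down to G major is a minor second; each chord root moves by that interval while the quality stays the same.
Bb7: root Bb down a minor second → A, giving A7.
Abm: root Ab down a minor second → G, giving Gm.
Db7: root Db down a minor second → C, giving C7.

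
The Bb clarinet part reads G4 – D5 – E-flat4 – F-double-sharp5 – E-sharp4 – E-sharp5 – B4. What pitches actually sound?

F4 C5 Db4 E#5 D#4 D#5 A4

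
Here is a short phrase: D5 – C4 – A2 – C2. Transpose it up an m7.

C6 Bb4 G3 Bb2

D5 up a minor seventh is C6.
A minor seventh up from C4 gives Bb4.
A2 up a minor seventh is G3.
C2 up a minor seventh is Bb2.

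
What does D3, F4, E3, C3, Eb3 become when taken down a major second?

C3 Eb4 D3 Bb2 Db3

D3 gives C3
F4 gives Eb4
E3 gives D3
C3 gives Bb2
Eb3 gives Db3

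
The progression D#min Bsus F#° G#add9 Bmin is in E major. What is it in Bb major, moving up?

Amin Fsus C° Dadd9 Fmin

E major up to Bb major is a diminished fifth; each chord root moves by that interval while the quality stays the same.
D#min: root D# up a diminished fifth → A, giving Amin.
Bsus: root B up a diminished fifth → F, giving Fsus.
F#°: root F# up a diminished fifth → C, giving C°.
G#add9: root G# up a diminished fifth → D, giving Dadd9.
Bmin: root B up a diminished fifth → F, giving Fmin.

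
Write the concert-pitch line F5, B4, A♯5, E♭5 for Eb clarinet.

D5 G#4 F##5 C5

The Eb clarinet sounds a minor third above written, so the written part must be a minor third below concert — transpose each note down.
F5 to D5
B4 to G#4
A#5 to F##5
Eb5 to C5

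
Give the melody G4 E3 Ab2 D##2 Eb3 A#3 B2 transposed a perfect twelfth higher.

D6 B4 Eb4 A##3 Bb4 E#5 F#4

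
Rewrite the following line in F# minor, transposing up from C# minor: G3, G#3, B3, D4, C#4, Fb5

C4 C#4 E4 G4 F#4 Bbb5

From C# up to F# is a perfect fourth; apply that to each pitch.
G3 becomes C4
G#3 becomes C#4
B3 becomes E4
D4 becomes G4
C#4 becomes F#4
Fb5 becomes Bbb5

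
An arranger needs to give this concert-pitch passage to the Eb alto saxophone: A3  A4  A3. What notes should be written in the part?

F#4 F#5 F#4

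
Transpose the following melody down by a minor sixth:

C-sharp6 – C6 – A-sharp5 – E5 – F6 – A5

C#6: a sixth down reaches E, and 8 semitones makes it E#5.
A minor sixth down from C6 gives E5.
A minor sixth down from A#5 gives C##5.
E5 down a minor sixth is G#4.
F6: a sixth down reaches A, and 8 semitones makes it A5.
A minor sixth down from A5 gives C#5.

E#5 E5 C##5 G#4 A5 C#5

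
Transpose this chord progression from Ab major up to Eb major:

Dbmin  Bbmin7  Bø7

Ab major up to Eb major is a perfect fifth; each chord root moves by that interval while the quality stays the same.
Dbmin: root Db up a perfect fifth → Ab, giving Abmin.
Bbmin7: root Bb up a perfect fifth → F, giving Fmin7.
Bø7: root B up a perfect fifth → F#, giving F#ø7.

Abmin Fmin7 F#ø7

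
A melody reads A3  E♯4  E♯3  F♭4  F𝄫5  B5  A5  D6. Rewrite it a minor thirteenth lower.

A3 down a minor thirteenth is C#2.
E#4: a thirteenth down reaches G, and 20 semitones makes it G##2.
E#3: a thirteenth down reaches G, and 20 semitones makes it G##1.
Fb4 down a minor thirteenth is Ab2.
Fbb5 down a minor thirteenth is Abb3.
B5 down a minor thirteenth is D#4.
A minor thirteenth down from A5 gives C#4.
A minor thirteenth down from D6 gives F#4.

C#2 G##2 G##1 Ab2 Abb3 D#4 C#4 F#4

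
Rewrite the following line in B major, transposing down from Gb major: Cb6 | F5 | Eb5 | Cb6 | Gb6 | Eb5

From Gb down to B is a diminished sixth; apply that to each pitch.
Cb6 gives E5
F5 gives A#4
Eb5 gives G#4
Cb6 gives E5
Gb6 gives B5
Eb5 gives G#4

E5 A#4 G#4 E5 B5 G#4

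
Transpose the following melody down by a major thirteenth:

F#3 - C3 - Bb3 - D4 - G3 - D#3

F#3 becomes A1
C3 becomes Eb1
Bb3 becomes Db2
D4 becomes F2
G3 becomes Bb1
D#3 becomes F#1

A1 Eb1 Db2 F2 Bb1 F#1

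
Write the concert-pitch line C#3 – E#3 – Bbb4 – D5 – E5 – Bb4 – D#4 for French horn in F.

G#3 B#3 Fb5 A5 B5 F5 A#4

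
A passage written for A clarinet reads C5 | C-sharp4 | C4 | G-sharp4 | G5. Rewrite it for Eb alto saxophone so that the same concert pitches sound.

First find concert pitch: the A clarinet sounds a minor third below written, so C5 C-sharp4 C4 G-sharp4 G5 sounds A4 A#3 A3 E#4 E5.
Then write for Eb alto saxophone: it sounds a major sixth below written, so the part must be a major sixth above concert.
A4 → F#5
A#3 → F##4
A3 → F#4
E#4 → C##5
E5 → C#6

F#5 F##4 F#4 C##5 C#6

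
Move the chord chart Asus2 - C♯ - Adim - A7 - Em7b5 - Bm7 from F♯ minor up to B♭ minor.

F♯ minor up to B♭ minor is a diminished fourth; each chord root moves by that interval while the quality stays the same.
Asus2: root A up a diminished fourth → Db, giving Dbsus2.
C♯: root C♯ up a diminished fourth → F, giving F.
Adim: root A up a diminished fourth → Db, giving Dbdim.
A7: root A up a diminished fourth → Db, giving Db7.
Em7b5: root E up a diminished fourth → Ab, giving Abm7b5.
Bm7: root B up a diminished fourth → Eb, giving Ebm7.

Dbsus2 F Dbdim Db7 Abm7b5 Ebm7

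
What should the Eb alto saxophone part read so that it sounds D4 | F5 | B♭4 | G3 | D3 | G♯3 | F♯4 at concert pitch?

B4 D6 G5 E4 B3 E#4 D#5

Written C4 sounds as Eb3 on the Eb alto saxophone, so concert pitches are written a major sixth up.
D4 becomes B4
F5 becomes D6
Bb4 becomes G5
G3 becomes E4
D3 becomes B3
G#3 becomes E#4
F#4 becomes D#5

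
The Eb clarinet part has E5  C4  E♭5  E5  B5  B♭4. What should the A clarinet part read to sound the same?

Bb5 Gb4 Bbb5 Bb5 F6 Fb5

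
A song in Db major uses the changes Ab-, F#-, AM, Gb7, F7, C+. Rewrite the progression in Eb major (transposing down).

Bb- G#- BM Ab7 G7 D+

Db major down to Eb major is a minor seventh; each chord root moves by that interval while the quality stays the same.
Ab-: root Ab down a minor seventh → Bb, giving Bb-.
F#-: root F# down a minor seventh → G#, giving G#-.
AM: root A down a minor seventh → B, giving BM.
Gb7: root Gb down a minor seventh → Ab, giving Ab7.
F7: root F down a minor seventh → G, giving G7.
C+: root C down a minor seventh → D, giving D+.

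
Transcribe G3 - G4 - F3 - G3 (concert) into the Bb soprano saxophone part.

A3 A4 G3 A3

Written C4 sounds as Bb3 on the Bb soprano saxophone, so concert pitches are written a major second up.
G3 to A3
G4 to A4
F3 to G3
G3 to A3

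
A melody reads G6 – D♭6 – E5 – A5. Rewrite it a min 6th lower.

B5 F5 G#4 C#5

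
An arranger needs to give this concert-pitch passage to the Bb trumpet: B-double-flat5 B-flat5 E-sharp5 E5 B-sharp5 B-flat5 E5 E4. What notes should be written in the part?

The Bb trumpet sounds a major second below written, so the written part must be a major second above concert — transpose each note up.
Bbb5 -> Cb6
Bb5 -> C6
E#5 -> F##5
E5 -> F#5
B#5 -> C##6
Bb5 -> C6
E5 -> F#5
E4 -> F#4

Cb6 C6 F##5 F#5 C##6 C6 F#5 F#4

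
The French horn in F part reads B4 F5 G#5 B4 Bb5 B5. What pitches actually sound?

Written C4 on the French horn in F sounds as F3, a perfect fifth lower; apply that shift to every note.
B4 gives E4
F5 gives Bb4
G#5 gives C#5
B4 gives E4
Bb5 gives Eb5
B5 gives E5

E4 Bb4 C#5 E4 Eb5 E5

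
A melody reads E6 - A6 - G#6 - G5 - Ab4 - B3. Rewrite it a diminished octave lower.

E#5 A#5 G##5 G#4 A3 B#2

E6 gives E#5
A6 gives A#5
G#6 gives G##5
G5 gives G#4
Ab4 gives A3
B3 gives B#2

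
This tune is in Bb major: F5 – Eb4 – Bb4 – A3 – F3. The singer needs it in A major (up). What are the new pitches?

E6 D5 A5 G#4 E4

From Bb up to A is a major seventh; apply that to each pitch.
F5 gives E6
Eb4 gives D5
Bb4 gives A5
A3 gives G#4
F3 gives E4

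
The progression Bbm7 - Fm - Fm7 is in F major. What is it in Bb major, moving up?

F major up to Bb major is a perfect fourth; each chord root moves by that interval while the quality stays the same.
Bbm7: root Bb up a perfect fourth → Eb, giving Ebm7.
Fm: root F up a perfect fourth → Bb, giving Bbm.
Fm7: root F up a perfect fourth → Bb, giving Bbm7.

Ebm7 Bbm Bbm7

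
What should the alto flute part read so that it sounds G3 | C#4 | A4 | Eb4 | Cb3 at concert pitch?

C4 F#4 D5 Ab4 Fb3

The alto flute sounds a perfect fourth below written, so the written part must be a perfect fourth above concert — transpose each note up.
G3 becomes C4
C#4 becomes F#4
A4 becomes D5
Eb4 becomes Ab4
Cb3 becomes Fb3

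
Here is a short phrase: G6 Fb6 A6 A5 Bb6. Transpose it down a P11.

D5 Cb5 E5 E4 F5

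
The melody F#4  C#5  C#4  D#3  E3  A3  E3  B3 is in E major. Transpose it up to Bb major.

C5 G5 G4 A3 Bb3 Eb4 Bb3 F4

E major to Bb major up is a diminished fifth, so every note moves up by that interval.
F#4 -> C5
C#5 -> G5
C#4 -> G4
D#3 -> A3
E3 -> Bb3
A3 -> Eb4
E3 -> Bb3
B3 -> F4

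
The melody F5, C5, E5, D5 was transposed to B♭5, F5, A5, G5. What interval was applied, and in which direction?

up a perfect fourth

From F5 to Bb5 is 4 letter names — a fourth of some quality.
F5 to Bb5 is 5 semitones, which makes it a perfect fourth; the second version is higher, so the direction is up.
Checking another pair — D5 → G5 — gives the same interval.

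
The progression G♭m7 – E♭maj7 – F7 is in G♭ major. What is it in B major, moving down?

G♭ major down to B major is a diminished sixth; each chord root moves by that interval while the quality stays the same.
G♭m7: root G♭ down a diminished sixth → B, giving Bm7.
E♭maj7: root E♭ down a diminished sixth → G#, giving G#maj7.
F7: root F down a diminished sixth → A#, giving A#7.

Bm7 G#maj7 A#7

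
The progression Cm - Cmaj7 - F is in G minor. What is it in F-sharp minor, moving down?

G minor down to F-sharp minor is a minor second; each chord root moves by that interval while the quality stays the same.
Cm: root C down a minor second → B, giving Bm.
Cmaj7: root C down a minor second → B, giving Bmaj7.
F: root F down a minor second → E, giving E.

Bm Bmaj7 E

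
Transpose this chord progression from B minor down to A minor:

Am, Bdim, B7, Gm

Gm Adim A7 Fm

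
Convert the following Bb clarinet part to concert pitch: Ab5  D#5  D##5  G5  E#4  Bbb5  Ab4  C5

Gb5 C#5 C##5 F5 D#4 Abb5 Gb4 Bb4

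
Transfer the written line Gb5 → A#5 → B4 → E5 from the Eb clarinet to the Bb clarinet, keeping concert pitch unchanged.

Cb6 D#6 E5 A5

First find concert pitch: the Eb clarinet sounds a minor third above written, so Gb5 A#5 B4 E5 sounds Bbb5 C#6 D5 G5.
Then write for Bb clarinet: it sounds a major second below written, so the part must be a major second above concert.
Bbb5 → Cb6
C#6 → D#6
D5 → E5
G5 → A5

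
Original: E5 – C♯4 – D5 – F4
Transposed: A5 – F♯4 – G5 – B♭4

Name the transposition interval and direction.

up a perfect fourth

From E5 to A5 is 4 letter names — a fourth of some quality.
E5 to A5 is 5 semitones, which makes it a perfect fourth; the second version is higher, so the direction is up.
Checking another pair — F4 → Bb4 — gives the same interval.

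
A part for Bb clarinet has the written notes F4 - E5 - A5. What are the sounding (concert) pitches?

Written C4 on the Bb clarinet sounds as Bb3, a major second lower; apply that shift to every note.
F4 becomes Eb4
E5 becomes D5
A5 becomes G5

Eb4 D5 G5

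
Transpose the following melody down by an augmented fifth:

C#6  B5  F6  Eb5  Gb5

F5 Eb5 Bbb5 Abb4 Cbb5

C#6: a fifth down reaches F, and 8 semitones makes it F5.
B5 down an augmented fifth is Eb5.
An augmented fifth down from F6 gives Bbb5.
Eb5 down an augmented fifth is Abb4.
An augmented fifth down from Gb5 gives Cbb5.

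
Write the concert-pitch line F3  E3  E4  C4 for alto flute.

Bb3 A3 A4 F4

The alto flute sounds a perfect fourth below written, so the written part must be a perfect fourth above concert — transpose each note up.
F3 -> Bb3
E3 -> A3
E4 -> A4
C4 -> F4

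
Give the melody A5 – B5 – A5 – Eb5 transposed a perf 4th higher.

D6 E6 D6 Ab5

A5 to D6
B5 to E6
A5 to D6
Eb5 to Ab5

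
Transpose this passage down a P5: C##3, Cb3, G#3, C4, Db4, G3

F##2 Fb2 C#3 F3 Gb3 C3

C##3 to F##2
Cb3 to Fb2
G#3 to C#3
C4 to F3
Db4 to Gb3
G3 to C3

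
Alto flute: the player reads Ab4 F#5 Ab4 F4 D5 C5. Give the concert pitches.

Eb4 C#5 Eb4 C4 A4 G4

Written C4 on the alto flute sounds as G3, a perfect fourth lower; apply that shift to every note.
Ab4 gives Eb4
F#5 gives C#5
Ab4 gives Eb4
F4 gives C4
D5 gives A4
C5 gives G4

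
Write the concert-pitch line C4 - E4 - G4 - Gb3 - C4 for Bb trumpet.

Written C4 sounds as Bb3 on the Bb trumpet, so concert pitches are written a major second up.
C4 becomes D4
E4 becomes F#4
G4 becomes A4
Gb3 becomes Ab3
C4 becomes D4

D4 F#4 A4 Ab3 D4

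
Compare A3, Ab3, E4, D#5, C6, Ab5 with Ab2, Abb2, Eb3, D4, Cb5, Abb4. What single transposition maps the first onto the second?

Take the first pair: A3 → Ab2. A to A spans 8 letter names, so the interval is some kind of octave.
Ab2 to A3 is 13 semitones, which makes it an augmented octave; the second version is lower, so the direction is down.
Checking another pair — Ab5 → Abb4 — gives the same interval.

down an augmented octave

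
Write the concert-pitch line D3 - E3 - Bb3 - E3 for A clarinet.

F3 G3 Db4 G3

The A clarinet sounds a minor third below written, so the written part must be a minor third above concert — transpose each note up.
D3 → F3
E3 → G3
Bb3 → Db4
E3 → G3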